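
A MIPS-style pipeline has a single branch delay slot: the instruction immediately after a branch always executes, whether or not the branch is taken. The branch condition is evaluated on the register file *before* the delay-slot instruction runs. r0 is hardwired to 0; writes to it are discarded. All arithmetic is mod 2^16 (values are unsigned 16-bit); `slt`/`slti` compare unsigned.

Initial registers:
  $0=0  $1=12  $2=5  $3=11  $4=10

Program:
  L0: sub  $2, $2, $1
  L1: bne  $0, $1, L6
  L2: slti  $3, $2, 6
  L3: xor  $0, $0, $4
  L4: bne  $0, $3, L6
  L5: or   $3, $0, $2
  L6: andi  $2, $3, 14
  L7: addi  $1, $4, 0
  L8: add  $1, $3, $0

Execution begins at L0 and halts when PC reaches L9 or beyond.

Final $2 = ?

0

#0 sub  $2, $2, $1 ; 0/12/65529/11/10
#1 bne  $0, $1, L6 ; 0/12/65529/11/10 ; →target
#2 slti  $3, $2, 6 ; 0/12/65529/0/10
#6 andi  $2, $3, 14 ; 0/12/0/0/10
#7 addi  $1, $4, 0 ; 0/10/0/0/10
#8 add  $1, $3, $0 ; 0/0/0/0/10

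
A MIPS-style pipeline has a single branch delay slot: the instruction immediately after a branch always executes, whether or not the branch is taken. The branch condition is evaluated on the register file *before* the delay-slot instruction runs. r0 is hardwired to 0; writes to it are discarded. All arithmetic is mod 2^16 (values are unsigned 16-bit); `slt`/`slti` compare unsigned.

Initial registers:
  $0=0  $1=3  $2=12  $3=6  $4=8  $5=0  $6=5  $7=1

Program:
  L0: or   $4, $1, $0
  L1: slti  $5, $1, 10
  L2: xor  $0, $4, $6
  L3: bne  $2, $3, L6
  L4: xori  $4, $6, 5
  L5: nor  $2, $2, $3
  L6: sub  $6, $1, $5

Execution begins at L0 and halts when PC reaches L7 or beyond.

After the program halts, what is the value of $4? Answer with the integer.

  step pc=0: or   $4, $1, $0  regs=(0,3,12,6,3,0,5,1)
  step pc=1: slti  $5, $1, 10  regs=(0,3,12,6,3,1,5,1)
  step pc=2: xor  $0, $4, $6  regs=(0,3,12,6,3,1,5,1)
  step pc=3: bne  $2, $3, L6  cond=T  regs=(0,3,12,6,3,1,5,1)
  step pc=4: xori  $4, $6, 5  regs=(0,3,12,6,0,1,5,1)
  step pc=6: sub  $6, $1, $5  regs=(0,3,12,6,0,1,2,1)

0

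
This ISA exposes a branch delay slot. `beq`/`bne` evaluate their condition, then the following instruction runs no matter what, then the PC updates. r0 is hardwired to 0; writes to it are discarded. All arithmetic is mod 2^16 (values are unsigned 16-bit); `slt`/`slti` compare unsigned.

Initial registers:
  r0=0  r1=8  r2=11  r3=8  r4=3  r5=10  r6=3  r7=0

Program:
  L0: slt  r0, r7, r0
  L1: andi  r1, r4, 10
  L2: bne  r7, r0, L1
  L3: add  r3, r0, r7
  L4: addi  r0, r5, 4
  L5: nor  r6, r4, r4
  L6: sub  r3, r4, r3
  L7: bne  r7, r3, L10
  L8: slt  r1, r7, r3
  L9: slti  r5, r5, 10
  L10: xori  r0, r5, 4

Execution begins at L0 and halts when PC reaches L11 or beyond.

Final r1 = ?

1

[0] slt  r0, r7, r0  →  {r0:0, r1:8, r2:11, r3:8, r4:3, r5:10, r6:3, r7:0}
[1] andi  r1, r4, 10  →  {r0:0, r1:2, r2:11, r3:8, r4:3, r5:10, r6:3, r7:0}
[2] bne  r7, r0, L1  →  {r0:0, r1:2, r2:11, r3:8, r4:3, r5:10, r6:3, r7:0}  ⟨branch fallthrough⟩
[3] add  r3, r0, r7  →  {r0:0, r1:2, r2:11, r3:0, r4:3, r5:10, r6:3, r7:0}
[4] addi  r0, r5, 4  →  {r0:0, r1:2, r2:11, r3:0, r4:3, r5:10, r6:3, r7:0}
[5] nor  r6, r4, r4  →  {r0:0, r1:2, r2:11, r3:0, r4:3, r5:10, r6:65532, r7:0}
[6] sub  r3, r4, r3  →  {r0:0, r1:2, r2:11, r3:3, r4:3, r5:10, r6:65532, r7:0}
[7] bne  r7, r3, L10  →  {r0:0, r1:2, r2:11, r3:3, r4:3, r5:10, r6:65532, r7:0}  ⟨branch taken⟩
[8] slt  r1, r7, r3  →  {r0:0, r1:1, r2:11, r3:3, r4:3, r5:10, r6:65532, r7:0}
[10] xori  r0, r5, 4  →  {r0:0, r1:1, r2:11, r3:3, r4:3, r5:10, r6:65532, r7:0}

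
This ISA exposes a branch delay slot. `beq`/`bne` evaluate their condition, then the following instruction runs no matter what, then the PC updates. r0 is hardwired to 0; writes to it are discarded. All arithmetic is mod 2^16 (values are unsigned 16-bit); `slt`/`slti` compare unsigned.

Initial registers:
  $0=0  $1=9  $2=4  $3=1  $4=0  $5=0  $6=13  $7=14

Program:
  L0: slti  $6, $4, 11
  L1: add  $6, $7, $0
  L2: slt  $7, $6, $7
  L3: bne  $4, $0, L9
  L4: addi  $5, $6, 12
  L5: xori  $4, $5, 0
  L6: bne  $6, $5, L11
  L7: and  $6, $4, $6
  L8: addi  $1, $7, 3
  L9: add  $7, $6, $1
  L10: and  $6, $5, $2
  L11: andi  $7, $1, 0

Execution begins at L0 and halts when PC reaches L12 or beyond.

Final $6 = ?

10

#0 slti  $6, $4, 11 ; 0/9/4/1/0/0/1/14
#1 add  $6, $7, $0 ; 0/9/4/1/0/0/14/14
#2 slt  $7, $6, $7 ; 0/9/4/1/0/0/14/0
#3 bne  $4, $0, L9 ; 0/9/4/1/0/0/14/0 ; →fallthru
#4 addi  $5, $6, 12 ; 0/9/4/1/0/26/14/0
#5 xori  $4, $5, 0 ; 0/9/4/1/26/26/14/0
#6 bne  $6, $5, L11 ; 0/9/4/1/26/26/14/0 ; →target
#7 and  $6, $4, $6 ; 0/9/4/1/26/26/10/0
#11 andi  $7, $1, 0 ; 0/9/4/1/26/26/10/0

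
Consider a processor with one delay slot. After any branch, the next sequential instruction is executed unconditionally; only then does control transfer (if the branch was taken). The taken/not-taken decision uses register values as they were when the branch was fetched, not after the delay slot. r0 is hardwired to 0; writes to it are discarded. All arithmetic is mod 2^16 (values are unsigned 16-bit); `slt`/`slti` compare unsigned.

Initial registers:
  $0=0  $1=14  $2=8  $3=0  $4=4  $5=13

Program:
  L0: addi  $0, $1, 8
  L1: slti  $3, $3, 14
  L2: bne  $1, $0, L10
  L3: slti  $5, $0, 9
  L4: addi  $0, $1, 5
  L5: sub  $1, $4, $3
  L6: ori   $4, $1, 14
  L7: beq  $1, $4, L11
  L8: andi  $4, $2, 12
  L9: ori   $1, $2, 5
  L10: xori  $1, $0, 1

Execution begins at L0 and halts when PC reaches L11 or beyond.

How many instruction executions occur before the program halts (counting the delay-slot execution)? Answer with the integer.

5

#0 addi  $0, $1, 8 ; 0/14/8/0/4/13
#1 slti  $3, $3, 14 ; 0/14/8/1/4/13
#2 bne  $1, $0, L10 ; 0/14/8/1/4/13 ; →target
#3 slti  $5, $0, 9 ; 0/14/8/1/4/1
#10 xori  $1, $0, 1 ; 0/1/8/1/4/1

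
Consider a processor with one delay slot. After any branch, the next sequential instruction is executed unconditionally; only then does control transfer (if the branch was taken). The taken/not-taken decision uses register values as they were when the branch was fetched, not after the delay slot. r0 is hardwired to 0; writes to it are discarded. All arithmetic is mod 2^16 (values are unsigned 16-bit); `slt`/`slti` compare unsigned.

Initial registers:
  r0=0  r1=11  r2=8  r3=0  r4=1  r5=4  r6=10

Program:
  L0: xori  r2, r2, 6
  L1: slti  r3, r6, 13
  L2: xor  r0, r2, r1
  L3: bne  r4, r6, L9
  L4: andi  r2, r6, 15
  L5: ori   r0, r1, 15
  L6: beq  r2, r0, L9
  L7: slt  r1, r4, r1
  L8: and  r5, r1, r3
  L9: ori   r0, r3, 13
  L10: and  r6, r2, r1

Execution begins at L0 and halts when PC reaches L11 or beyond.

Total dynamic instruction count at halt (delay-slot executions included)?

7

  step pc=0: xori  r2, r2, 6  regs=(0,11,14,0,1,4,10)
  step pc=1: slti  r3, r6, 13  regs=(0,11,14,1,1,4,10)
  step pc=2: xor  r0, r2, r1  regs=(0,11,14,1,1,4,10)
  step pc=3: bne  r4, r6, L9  cond=T  regs=(0,11,14,1,1,4,10)
  step pc=4: andi  r2, r6, 15  regs=(0,11,10,1,1,4,10)
  step pc=9: ori   r0, r3, 13  regs=(0,11,10,1,1,4,10)
  step pc=10: and  r6, r2, r1  regs=(0,11,10,1,1,4,10)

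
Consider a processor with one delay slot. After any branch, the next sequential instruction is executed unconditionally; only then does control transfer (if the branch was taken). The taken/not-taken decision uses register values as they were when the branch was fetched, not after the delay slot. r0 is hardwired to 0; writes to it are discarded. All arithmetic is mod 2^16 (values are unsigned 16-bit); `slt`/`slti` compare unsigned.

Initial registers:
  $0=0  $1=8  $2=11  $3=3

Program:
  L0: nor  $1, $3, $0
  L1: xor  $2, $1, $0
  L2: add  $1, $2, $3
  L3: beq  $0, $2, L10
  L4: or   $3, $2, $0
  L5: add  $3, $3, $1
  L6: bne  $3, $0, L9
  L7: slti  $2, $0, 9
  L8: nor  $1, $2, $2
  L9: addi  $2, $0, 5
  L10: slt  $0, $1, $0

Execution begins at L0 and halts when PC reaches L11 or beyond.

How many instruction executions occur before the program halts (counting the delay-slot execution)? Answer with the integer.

10

[0] nor  $1, $3, $0  →  {$0:0, $1:65532, $2:11, $3:3}
[1] xor  $2, $1, $0  →  {$0:0, $1:65532, $2:65532, $3:3}
[2] add  $1, $2, $3  →  {$0:0, $1:65535, $2:65532, $3:3}
[3] beq  $0, $2, L10  →  {$0:0, $1:65535, $2:65532, $3:3}  ⟨branch fallthrough⟩
[4] or   $3, $2, $0  →  {$0:0, $1:65535, $2:65532, $3:65532}
[5] add  $3, $3, $1  →  {$0:0, $1:65535, $2:65532, $3:65531}
[6] bne  $3, $0, L9  →  {$0:0, $1:65535, $2:65532, $3:65531}  ⟨branch taken⟩
[7] slti  $2, $0, 9  →  {$0:0, $1:65535, $2:1, $3:65531}
[9] addi  $2, $0, 5  →  {$0:0, $1:65535, $2:5, $3:65531}
[10] slt  $0, $1, $0  →  {$0:0, $1:65535, $2:5, $3:65531}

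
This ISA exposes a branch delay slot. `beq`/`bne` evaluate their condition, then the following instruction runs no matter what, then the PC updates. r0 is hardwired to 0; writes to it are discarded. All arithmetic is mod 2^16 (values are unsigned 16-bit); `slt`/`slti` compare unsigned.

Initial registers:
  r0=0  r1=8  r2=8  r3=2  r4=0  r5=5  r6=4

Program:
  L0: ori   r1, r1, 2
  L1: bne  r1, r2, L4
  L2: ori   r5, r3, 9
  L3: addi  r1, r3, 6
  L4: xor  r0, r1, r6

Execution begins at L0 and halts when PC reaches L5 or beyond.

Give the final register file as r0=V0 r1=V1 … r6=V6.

PC=0  ori   r1, r1, 2        | r0=0 r1=10 r2=8 r3=2 r4=0 r5=5 r6=4
PC=1  bne  r1, r2, L4        | r0=0 r1=10 r2=8 r3=2 r4=0 r5=5 r6=4  [TAKEN]
PC=2  ori   r5, r3, 9        | r0=0 r1=10 r2=8 r3=2 r4=0 r5=11 r6=4
PC=4  xor  r0, r1, r6        | r0=0 r1=10 r2=8 r3=2 r4=0 r5=11 r6=4

r0=0 r1=10 r2=8 r3=2 r4=0 r5=11 r6=4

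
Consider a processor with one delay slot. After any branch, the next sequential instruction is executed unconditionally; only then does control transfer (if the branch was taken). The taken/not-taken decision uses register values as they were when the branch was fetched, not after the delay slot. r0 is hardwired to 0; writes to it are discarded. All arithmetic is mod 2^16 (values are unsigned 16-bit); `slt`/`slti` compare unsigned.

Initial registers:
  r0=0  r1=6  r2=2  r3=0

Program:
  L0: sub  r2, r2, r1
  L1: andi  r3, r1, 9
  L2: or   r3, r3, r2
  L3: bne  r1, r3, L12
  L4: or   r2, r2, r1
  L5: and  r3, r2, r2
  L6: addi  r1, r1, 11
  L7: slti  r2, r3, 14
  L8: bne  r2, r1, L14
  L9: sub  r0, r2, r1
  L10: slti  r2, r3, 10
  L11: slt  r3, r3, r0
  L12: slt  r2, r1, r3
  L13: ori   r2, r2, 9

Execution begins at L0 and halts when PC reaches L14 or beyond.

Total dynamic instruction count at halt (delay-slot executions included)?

[0] sub  r2, r2, r1  →  {r0:0, r1:6, r2:65532, r3:0}
[1] andi  r3, r1, 9  →  {r0:0, r1:6, r2:65532, r3:0}
[2] or   r3, r3, r2  →  {r0:0, r1:6, r2:65532, r3:65532}
[3] bne  r1, r3, L12  →  {r0:0, r1:6, r2:65532, r3:65532}  ⟨branch taken⟩
[4] or   r2, r2, r1  →  {r0:0, r1:6, r2:65534, r3:65532}
[12] slt  r2, r1, r3  →  {r0:0, r1:6, r2:1, r3:65532}
[13] ori   r2, r2, 9  →  {r0:0, r1:6, r2:9, r3:65532}

7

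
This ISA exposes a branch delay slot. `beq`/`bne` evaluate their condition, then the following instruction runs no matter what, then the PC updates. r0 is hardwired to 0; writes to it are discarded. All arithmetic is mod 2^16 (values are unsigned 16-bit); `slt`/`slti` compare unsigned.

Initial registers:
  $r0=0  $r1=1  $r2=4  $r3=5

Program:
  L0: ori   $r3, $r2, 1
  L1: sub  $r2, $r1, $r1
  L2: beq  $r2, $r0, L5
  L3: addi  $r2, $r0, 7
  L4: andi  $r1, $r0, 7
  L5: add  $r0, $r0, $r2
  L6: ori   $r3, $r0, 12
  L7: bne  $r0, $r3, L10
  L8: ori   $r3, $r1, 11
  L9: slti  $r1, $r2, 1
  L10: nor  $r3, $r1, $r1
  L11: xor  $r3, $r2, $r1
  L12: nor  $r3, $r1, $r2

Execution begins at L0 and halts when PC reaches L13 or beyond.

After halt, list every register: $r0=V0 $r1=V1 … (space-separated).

PC=0  ori   $r3, $r2, 1      | $r0=0 $r1=1 $r2=4 $r3=5
PC=1  sub  $r2, $r1, $r1     | $r0=0 $r1=1 $r2=0 $r3=5
PC=2  beq  $r2, $r0, L5      | $r0=0 $r1=1 $r2=0 $r3=5  [TAKEN]
PC=3  addi  $r2, $r0, 7      | $r0=0 $r1=1 $r2=7 $r3=5
PC=5  add  $r0, $r0, $r2     | $r0=0 $r1=1 $r2=7 $r3=5
PC=6  ori   $r3, $r0, 12     | $r0=0 $r1=1 $r2=7 $r3=12
PC=7  bne  $r0, $r3, L10     | $r0=0 $r1=1 $r2=7 $r3=12  [TAKEN]
PC=8  ori   $r3, $r1, 11     | $r0=0 $r1=1 $r2=7 $r3=11
PC=10 nor  $r3, $r1, $r1     | $r0=0 $r1=1 $r2=7 $r3=65534
PC=11 xor  $r3, $r2, $r1     | $r0=0 $r1=1 $r2=7 $r3=6
PC=12 nor  $r3, $r1, $r2     | $r0=0 $r1=1 $r2=7 $r3=65528

$r0=0 $r1=1 $r2=7 $r3=65528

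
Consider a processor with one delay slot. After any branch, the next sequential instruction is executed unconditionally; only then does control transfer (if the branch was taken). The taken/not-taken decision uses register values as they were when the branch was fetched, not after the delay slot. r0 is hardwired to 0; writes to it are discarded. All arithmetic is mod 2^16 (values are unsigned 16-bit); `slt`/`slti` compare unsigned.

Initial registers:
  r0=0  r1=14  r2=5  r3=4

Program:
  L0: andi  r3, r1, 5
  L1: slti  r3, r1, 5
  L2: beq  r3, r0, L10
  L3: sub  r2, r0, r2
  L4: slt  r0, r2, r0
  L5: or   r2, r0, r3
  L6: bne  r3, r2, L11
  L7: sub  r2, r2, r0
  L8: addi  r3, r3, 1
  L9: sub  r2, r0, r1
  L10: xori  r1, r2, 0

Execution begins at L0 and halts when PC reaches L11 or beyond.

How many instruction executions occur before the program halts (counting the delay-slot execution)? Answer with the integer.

[0] andi  r3, r1, 5  →  {r0:0, r1:14, r2:5, r3:4}
[1] slti  r3, r1, 5  →  {r0:0, r1:14, r2:5, r3:0}
[2] beq  r3, r0, L10  →  {r0:0, r1:14, r2:5, r3:0}  ⟨branch taken⟩
[3] sub  r2, r0, r2  →  {r0:0, r1:14, r2:65531, r3:0}
[10] xori  r1, r2, 0  →  {r0:0, r1:65531, r2:65531, r3:0}

5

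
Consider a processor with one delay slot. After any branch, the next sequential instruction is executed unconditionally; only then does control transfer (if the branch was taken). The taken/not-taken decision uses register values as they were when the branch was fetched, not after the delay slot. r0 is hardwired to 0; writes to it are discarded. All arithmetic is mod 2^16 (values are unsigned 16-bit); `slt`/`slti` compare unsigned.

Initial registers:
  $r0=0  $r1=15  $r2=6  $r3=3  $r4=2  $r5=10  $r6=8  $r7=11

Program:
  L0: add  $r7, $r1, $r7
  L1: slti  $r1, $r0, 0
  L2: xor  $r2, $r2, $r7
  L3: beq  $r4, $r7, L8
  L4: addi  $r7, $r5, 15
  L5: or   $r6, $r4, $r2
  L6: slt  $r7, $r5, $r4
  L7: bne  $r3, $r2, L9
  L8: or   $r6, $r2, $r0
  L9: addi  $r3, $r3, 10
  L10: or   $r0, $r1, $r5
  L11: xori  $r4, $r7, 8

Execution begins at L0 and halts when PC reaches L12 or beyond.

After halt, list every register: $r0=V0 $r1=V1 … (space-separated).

$r0=0 $r1=0 $r2=28 $r3=13 $r4=8 $r5=10 $r6=28 $r7=0

[0] add  $r7, $r1, $r7  →  {$r0:0, $r1:15, $r2:6, $r3:3, $r4:2, $r5:10, $r6:8, $r7:26}
[1] slti  $r1, $r0, 0  →  {$r0:0, $r1:0, $r2:6, $r3:3, $r4:2, $r5:10, $r6:8, $r7:26}
[2] xor  $r2, $r2, $r7  →  {$r0:0, $r1:0, $r2:28, $r3:3, $r4:2, $r5:10, $r6:8, $r7:26}
[3] beq  $r4, $r7, L8  →  {$r0:0, $r1:0, $r2:28, $r3:3, $r4:2, $r5:10, $r6:8, $r7:26}  ⟨branch fallthrough⟩
[4] addi  $r7, $r5, 15  →  {$r0:0, $r1:0, $r2:28, $r3:3, $r4:2, $r5:10, $r6:8, $r7:25}
[5] or   $r6, $r4, $r2  →  {$r0:0, $r1:0, $r2:28, $r3:3, $r4:2, $r5:10, $r6:30, $r7:25}
[6] slt  $r7, $r5, $r4  →  {$r0:0, $r1:0, $r2:28, $r3:3, $r4:2, $r5:10, $r6:30, $r7:0}
[7] bne  $r3, $r2, L9  →  {$r0:0, $r1:0, $r2:28, $r3:3, $r4:2, $r5:10, $r6:30, $r7:0}  ⟨branch taken⟩
[8] or   $r6, $r2, $r0  →  {$r0:0, $r1:0, $r2:28, $r3:3, $r4:2, $r5:10, $r6:28, $r7:0}
[9] addi  $r3, $r3, 10  →  {$r0:0, $r1:0, $r2:28, $r3:13, $r4:2, $r5:10, $r6:28, $r7:0}
[10] or   $r0, $r1, $r5  →  {$r0:0, $r1:0, $r2:28, $r3:13, $r4:2, $r5:10, $r6:28, $r7:0}
[11] xori  $r4, $r7, 8  →  {$r0:0, $r1:0, $r2:28, $r3:13, $r4:8, $r5:10, $r6:28, $r7:0}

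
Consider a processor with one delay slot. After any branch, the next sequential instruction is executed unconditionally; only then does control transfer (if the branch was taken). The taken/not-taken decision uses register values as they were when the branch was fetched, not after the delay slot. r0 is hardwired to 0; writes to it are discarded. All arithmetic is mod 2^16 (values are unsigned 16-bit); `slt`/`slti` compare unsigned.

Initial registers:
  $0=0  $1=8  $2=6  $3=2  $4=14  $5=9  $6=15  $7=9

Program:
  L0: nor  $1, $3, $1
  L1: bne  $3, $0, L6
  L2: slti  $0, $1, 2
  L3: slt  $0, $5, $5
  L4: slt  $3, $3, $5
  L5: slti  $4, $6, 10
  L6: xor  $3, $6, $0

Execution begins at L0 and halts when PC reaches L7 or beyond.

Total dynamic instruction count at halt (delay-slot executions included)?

#0 nor  $1, $3, $1 ; 0/65525/6/2/14/9/15/9
#1 bne  $3, $0, L6 ; 0/65525/6/2/14/9/15/9 ; →target
#2 slti  $0, $1, 2 ; 0/65525/6/2/14/9/15/9
#6 xor  $3, $6, $0 ; 0/65525/6/15/14/9/15/9

4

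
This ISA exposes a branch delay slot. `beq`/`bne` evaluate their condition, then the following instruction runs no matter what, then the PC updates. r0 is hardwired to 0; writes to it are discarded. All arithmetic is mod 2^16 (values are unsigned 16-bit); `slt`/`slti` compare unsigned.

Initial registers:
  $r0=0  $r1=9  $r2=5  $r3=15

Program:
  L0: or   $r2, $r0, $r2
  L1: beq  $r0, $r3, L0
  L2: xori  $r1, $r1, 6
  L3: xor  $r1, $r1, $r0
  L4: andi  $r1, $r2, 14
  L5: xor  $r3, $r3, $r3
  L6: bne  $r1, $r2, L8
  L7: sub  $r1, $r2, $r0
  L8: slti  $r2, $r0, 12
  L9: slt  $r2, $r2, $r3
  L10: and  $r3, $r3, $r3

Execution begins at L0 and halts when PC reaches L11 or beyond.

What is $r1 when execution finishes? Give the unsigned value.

5

[0] or   $r2, $r0, $r2  →  {$r0:0, $r1:9, $r2:5, $r3:15}
[1] beq  $r0, $r3, L0  →  {$r0:0, $r1:9, $r2:5, $r3:15}  ⟨branch fallthrough⟩
[2] xori  $r1, $r1, 6  →  {$r0:0, $r1:15, $r2:5, $r3:15}
[3] xor  $r1, $r1, $r0  →  {$r0:0, $r1:15, $r2:5, $r3:15}
[4] andi  $r1, $r2, 14  →  {$r0:0, $r1:4, $r2:5, $r3:15}
[5] xor  $r3, $r3, $r3  →  {$r0:0, $r1:4, $r2:5, $r3:0}
[6] bne  $r1, $r2, L8  →  {$r0:0, $r1:4, $r2:5, $r3:0}  ⟨branch taken⟩
[7] sub  $r1, $r2, $r0  →  {$r0:0, $r1:5, $r2:5, $r3:0}
[8] slti  $r2, $r0, 12  →  {$r0:0, $r1:5, $r2:1, $r3:0}
[9] slt  $r2, $r2, $r3  →  {$r0:0, $r1:5, $r2:0, $r3:0}
[10] and  $r3, $r3, $r3  →  {$r0:0, $r1:5, $r2:0, $r3:0}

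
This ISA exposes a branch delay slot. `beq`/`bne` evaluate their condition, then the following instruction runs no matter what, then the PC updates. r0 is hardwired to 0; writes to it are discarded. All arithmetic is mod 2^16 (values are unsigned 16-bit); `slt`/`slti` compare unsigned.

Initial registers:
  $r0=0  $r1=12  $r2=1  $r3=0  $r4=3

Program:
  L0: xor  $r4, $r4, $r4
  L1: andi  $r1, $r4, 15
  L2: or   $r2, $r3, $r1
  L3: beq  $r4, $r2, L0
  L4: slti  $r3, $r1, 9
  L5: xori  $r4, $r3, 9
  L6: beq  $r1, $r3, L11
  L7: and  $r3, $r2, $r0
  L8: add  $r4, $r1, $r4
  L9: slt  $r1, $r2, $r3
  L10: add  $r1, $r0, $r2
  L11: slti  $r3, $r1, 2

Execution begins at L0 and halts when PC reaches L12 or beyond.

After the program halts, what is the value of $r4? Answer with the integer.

8

#0 xor  $r4, $r4, $r4 ; 0/12/1/0/0
#1 andi  $r1, $r4, 15 ; 0/0/1/0/0
#2 or   $r2, $r3, $r1 ; 0/0/0/0/0
#3 beq  $r4, $r2, L0 ; 0/0/0/0/0 ; →target
#4 slti  $r3, $r1, 9 ; 0/0/0/1/0
#0 xor  $r4, $r4, $r4 ; 0/0/0/1/0
#1 andi  $r1, $r4, 15 ; 0/0/0/1/0
#2 or   $r2, $r3, $r1 ; 0/0/1/1/0
#3 beq  $r4, $r2, L0 ; 0/0/1/1/0 ; →fallthru
#4 slti  $r3, $r1, 9 ; 0/0/1/1/0
#5 xori  $r4, $r3, 9 ; 0/0/1/1/8
#6 beq  $r1, $r3, L11 ; 0/0/1/1/8 ; →fallthru
#7 and  $r3, $r2, $r0 ; 0/0/1/0/8
#8 add  $r4, $r1, $r4 ; 0/0/1/0/8
#9 slt  $r1, $r2, $r3 ; 0/0/1/0/8
#10 add  $r1, $r0, $r2 ; 0/1/1/0/8
#11 slti  $r3, $r1, 2 ; 0/1/1/1/8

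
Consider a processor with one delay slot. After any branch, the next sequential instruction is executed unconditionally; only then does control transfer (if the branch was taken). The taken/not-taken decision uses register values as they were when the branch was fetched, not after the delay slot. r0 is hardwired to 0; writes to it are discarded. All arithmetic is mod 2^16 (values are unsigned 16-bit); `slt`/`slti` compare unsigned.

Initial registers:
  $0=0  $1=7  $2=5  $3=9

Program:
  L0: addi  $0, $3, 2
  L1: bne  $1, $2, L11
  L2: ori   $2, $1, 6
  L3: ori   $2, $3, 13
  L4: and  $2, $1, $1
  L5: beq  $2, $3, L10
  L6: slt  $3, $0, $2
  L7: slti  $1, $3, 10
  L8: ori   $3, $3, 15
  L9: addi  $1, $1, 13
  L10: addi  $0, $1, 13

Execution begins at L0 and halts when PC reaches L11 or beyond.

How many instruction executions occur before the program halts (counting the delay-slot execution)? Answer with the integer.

  step pc=0: addi  $0, $3, 2  regs=(0,7,5,9)
  step pc=1: bne  $1, $2, L11  cond=T  regs=(0,7,5,9)
  step pc=2: ori   $2, $1, 6  regs=(0,7,7,9)

3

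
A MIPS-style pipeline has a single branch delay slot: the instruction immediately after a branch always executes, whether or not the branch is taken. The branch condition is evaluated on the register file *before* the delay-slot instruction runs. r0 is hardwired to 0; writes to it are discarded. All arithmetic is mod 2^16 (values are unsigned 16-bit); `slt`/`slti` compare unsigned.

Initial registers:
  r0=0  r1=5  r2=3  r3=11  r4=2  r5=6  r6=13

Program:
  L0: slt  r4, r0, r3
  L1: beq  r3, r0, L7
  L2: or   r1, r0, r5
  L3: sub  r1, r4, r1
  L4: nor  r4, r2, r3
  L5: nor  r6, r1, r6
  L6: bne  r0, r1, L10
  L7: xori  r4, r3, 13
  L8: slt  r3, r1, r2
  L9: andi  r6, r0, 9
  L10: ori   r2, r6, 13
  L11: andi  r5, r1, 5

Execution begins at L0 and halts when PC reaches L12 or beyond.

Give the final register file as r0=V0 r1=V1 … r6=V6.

r0=0 r1=65531 r2=13 r3=11 r4=6 r5=1 r6=0

[0] slt  r4, r0, r3  →  {r0:0, r1:5, r2:3, r3:11, r4:1, r5:6, r6:13}
[1] beq  r3, r0, L7  →  {r0:0, r1:5, r2:3, r3:11, r4:1, r5:6, r6:13}  ⟨branch fallthrough⟩
[2] or   r1, r0, r5  →  {r0:0, r1:6, r2:3, r3:11, r4:1, r5:6, r6:13}
[3] sub  r1, r4, r1  →  {r0:0, r1:65531, r2:3, r3:11, r4:1, r5:6, r6:13}
[4] nor  r4, r2, r3  →  {r0:0, r1:65531, r2:3, r3:11, r4:65524, r5:6, r6:13}
[5] nor  r6, r1, r6  →  {r0:0, r1:65531, r2:3, r3:11, r4:65524, r5:6, r6:0}
[6] bne  r0, r1, L10  →  {r0:0, r1:65531, r2:3, r3:11, r4:65524, r5:6, r6:0}  ⟨branch taken⟩
[7] xori  r4, r3, 13  →  {r0:0, r1:65531, r2:3, r3:11, r4:6, r5:6, r6:0}
[10] ori   r2, r6, 13  →  {r0:0, r1:65531, r2:13, r3:11, r4:6, r5:6, r6:0}
[11] andi  r5, r1, 5  →  {r0:0, r1:65531, r2:13, r3:11, r4:6, r5:1, r6:0}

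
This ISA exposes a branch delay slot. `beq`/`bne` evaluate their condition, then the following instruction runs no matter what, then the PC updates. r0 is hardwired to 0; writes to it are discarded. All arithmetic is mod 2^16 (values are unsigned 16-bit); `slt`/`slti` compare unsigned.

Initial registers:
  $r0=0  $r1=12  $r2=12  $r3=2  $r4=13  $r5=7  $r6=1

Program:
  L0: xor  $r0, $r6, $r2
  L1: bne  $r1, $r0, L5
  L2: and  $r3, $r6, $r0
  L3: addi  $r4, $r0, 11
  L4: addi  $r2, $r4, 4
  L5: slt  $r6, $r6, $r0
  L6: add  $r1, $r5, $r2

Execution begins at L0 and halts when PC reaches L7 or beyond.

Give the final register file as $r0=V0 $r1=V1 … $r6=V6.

[0] xor  $r0, $r6, $r2  →  {$r0:0, $r1:12, $r2:12, $r3:2, $r4:13, $r5:7, $r6:1}
[1] bne  $r1, $r0, L5  →  {$r0:0, $r1:12, $r2:12, $r3:2, $r4:13, $r5:7, $r6:1}  ⟨branch taken⟩
[2] and  $r3, $r6, $r0  →  {$r0:0, $r1:12, $r2:12, $r3:0, $r4:13, $r5:7, $r6:1}
[5] slt  $r6, $r6, $r0  →  {$r0:0, $r1:12, $r2:12, $r3:0, $r4:13, $r5:7, $r6:0}
[6] add  $r1, $r5, $r2  →  {$r0:0, $r1:19, $r2:12, $r3:0, $r4:13, $r5:7, $r6:0}

$r0=0 $r1=19 $r2=12 $r3=0 $r4=13 $r5=7 $r6=0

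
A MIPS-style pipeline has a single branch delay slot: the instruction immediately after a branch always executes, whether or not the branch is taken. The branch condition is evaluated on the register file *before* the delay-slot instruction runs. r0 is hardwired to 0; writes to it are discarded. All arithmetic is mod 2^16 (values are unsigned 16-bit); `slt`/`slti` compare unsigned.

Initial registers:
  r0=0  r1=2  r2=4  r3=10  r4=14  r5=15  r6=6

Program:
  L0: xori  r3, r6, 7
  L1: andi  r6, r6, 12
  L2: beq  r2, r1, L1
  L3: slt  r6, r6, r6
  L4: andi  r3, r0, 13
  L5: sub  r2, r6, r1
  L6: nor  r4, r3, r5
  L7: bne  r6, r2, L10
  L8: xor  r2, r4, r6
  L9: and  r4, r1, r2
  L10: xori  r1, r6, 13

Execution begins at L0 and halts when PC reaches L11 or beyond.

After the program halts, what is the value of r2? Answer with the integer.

65520

PC=0  xori  r3, r6, 7        | r0=0 r1=2 r2=4 r3=1 r4=14 r5=15 r6=6
PC=1  andi  r6, r6, 12       | r0=0 r1=2 r2=4 r3=1 r4=14 r5=15 r6=4
PC=2  beq  r2, r1, L1        | r0=0 r1=2 r2=4 r3=1 r4=14 r5=15 r6=4  [not taken]
PC=3  slt  r6, r6, r6        | r0=0 r1=2 r2=4 r3=1 r4=14 r5=15 r6=0
PC=4  andi  r3, r0, 13       | r0=0 r1=2 r2=4 r3=0 r4=14 r5=15 r6=0
PC=5  sub  r2, r6, r1        | r0=0 r1=2 r2=65534 r3=0 r4=14 r5=15 r6=0
PC=6  nor  r4, r3, r5        | r0=0 r1=2 r2=65534 r3=0 r4=65520 r5=15 r6=0
PC=7  bne  r6, r2, L10       | r0=0 r1=2 r2=65534 r3=0 r4=65520 r5=15 r6=0  [TAKEN]
PC=8  xor  r2, r4, r6        | r0=0 r1=2 r2=65520 r3=0 r4=65520 r5=15 r6=0
PC=10 xori  r1, r6, 13       | r0=0 r1=13 r2=65520 r3=0 r4=65520 r5=15 r6=0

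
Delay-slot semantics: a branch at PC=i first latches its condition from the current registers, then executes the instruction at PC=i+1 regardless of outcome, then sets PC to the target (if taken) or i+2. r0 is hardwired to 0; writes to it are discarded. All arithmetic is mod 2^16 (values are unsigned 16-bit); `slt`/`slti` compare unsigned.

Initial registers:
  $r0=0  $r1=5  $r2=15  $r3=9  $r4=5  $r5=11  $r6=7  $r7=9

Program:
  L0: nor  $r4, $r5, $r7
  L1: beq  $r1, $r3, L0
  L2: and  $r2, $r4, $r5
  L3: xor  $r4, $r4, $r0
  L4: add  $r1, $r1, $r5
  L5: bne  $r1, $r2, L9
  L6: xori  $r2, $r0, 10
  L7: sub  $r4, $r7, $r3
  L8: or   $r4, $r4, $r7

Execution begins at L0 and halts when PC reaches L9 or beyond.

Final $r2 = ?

10

  step pc=0: nor  $r4, $r5, $r7  regs=(0,5,15,9,65524,11,7,9)
  step pc=1: beq  $r1, $r3, L0  cond=F  regs=(0,5,15,9,65524,11,7,9)
  step pc=2: and  $r2, $r4, $r5  regs=(0,5,0,9,65524,11,7,9)
  step pc=3: xor  $r4, $r4, $r0  regs=(0,5,0,9,65524,11,7,9)
  step pc=4: add  $r1, $r1, $r5  regs=(0,16,0,9,65524,11,7,9)
  step pc=5: bne  $r1, $r2, L9  cond=T  regs=(0,16,0,9,65524,11,7,9)
  step pc=6: xori  $r2, $r0, 10  regs=(0,16,10,9,65524,11,7,9)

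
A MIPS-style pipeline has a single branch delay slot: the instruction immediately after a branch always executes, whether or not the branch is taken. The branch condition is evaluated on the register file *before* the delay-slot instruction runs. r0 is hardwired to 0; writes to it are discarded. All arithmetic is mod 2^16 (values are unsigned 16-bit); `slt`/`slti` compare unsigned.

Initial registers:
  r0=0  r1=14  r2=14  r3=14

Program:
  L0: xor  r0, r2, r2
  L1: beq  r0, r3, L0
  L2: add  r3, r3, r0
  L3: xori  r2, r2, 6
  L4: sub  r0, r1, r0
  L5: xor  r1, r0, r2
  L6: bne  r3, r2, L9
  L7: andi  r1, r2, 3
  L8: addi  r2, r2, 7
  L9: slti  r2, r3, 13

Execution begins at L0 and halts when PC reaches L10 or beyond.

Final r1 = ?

#0 xor  r0, r2, r2 ; 0/14/14/14
#1 beq  r0, r3, L0 ; 0/14/14/14 ; →fallthru
#2 add  r3, r3, r0 ; 0/14/14/14
#3 xori  r2, r2, 6 ; 0/14/8/14
#4 sub  r0, r1, r0 ; 0/14/8/14
#5 xor  r1, r0, r2 ; 0/8/8/14
#6 bne  r3, r2, L9 ; 0/8/8/14 ; →target
#7 andi  r1, r2, 3 ; 0/0/8/14
#9 slti  r2, r3, 13 ; 0/0/0/14

0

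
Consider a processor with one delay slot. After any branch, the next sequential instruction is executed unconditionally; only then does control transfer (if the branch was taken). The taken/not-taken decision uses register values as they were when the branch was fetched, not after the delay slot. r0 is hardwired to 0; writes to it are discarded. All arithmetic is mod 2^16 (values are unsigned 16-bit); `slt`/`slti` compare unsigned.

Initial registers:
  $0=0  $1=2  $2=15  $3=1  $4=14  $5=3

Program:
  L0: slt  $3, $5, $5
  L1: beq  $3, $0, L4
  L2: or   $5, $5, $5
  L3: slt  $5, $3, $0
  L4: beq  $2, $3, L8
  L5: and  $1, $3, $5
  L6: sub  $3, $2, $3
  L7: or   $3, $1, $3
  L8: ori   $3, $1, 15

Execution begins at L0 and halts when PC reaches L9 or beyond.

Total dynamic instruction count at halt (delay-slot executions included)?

PC=0  slt  $3, $5, $5        | $0=0 $1=2 $2=15 $3=0 $4=14 $5=3
PC=1  beq  $3, $0, L4        | $0=0 $1=2 $2=15 $3=0 $4=14 $5=3  [TAKEN]
PC=2  or   $5, $5, $5        | $0=0 $1=2 $2=15 $3=0 $4=14 $5=3
PC=4  beq  $2, $3, L8        | $0=0 $1=2 $2=15 $3=0 $4=14 $5=3  [not taken]
PC=5  and  $1, $3, $5        | $0=0 $1=0 $2=15 $3=0 $4=14 $5=3
PC=6  sub  $3, $2, $3        | $0=0 $1=0 $2=15 $3=15 $4=14 $5=3
PC=7  or   $3, $1, $3        | $0=0 $1=0 $2=15 $3=15 $4=14 $5=3
PC=8  ori   $3, $1, 15       | $0=0 $1=0 $2=15 $3=15 $4=14 $5=3

8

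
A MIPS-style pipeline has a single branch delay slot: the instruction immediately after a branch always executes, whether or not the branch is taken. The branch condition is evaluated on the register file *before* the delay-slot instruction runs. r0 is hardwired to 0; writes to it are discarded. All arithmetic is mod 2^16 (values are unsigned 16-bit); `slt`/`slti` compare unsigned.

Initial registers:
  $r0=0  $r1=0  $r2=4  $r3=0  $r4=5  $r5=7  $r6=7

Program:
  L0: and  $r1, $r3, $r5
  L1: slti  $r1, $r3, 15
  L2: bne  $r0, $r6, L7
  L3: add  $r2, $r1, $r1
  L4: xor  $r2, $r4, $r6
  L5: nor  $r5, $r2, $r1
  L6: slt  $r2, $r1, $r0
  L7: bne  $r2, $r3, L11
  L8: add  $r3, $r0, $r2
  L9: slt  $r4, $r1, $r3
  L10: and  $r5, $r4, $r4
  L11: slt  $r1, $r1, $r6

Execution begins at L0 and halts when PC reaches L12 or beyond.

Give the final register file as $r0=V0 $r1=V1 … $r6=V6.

$r0=0 $r1=1 $r2=2 $r3=2 $r4=5 $r5=7 $r6=7

PC=0  and  $r1, $r3, $r5     | $r0=0 $r1=0 $r2=4 $r3=0 $r4=5 $r5=7 $r6=7
PC=1  slti  $r1, $r3, 15     | $r0=0 $r1=1 $r2=4 $r3=0 $r4=5 $r5=7 $r6=7
PC=2  bne  $r0, $r6, L7      | $r0=0 $r1=1 $r2=4 $r3=0 $r4=5 $r5=7 $r6=7  [TAKEN]
PC=3  add  $r2, $r1, $r1     | $r0=0 $r1=1 $r2=2 $r3=0 $r4=5 $r5=7 $r6=7
PC=7  bne  $r2, $r3, L11     | $r0=0 $r1=1 $r2=2 $r3=0 $r4=5 $r5=7 $r6=7  [TAKEN]
PC=8  add  $r3, $r0, $r2     | $r0=0 $r1=1 $r2=2 $r3=2 $r4=5 $r5=7 $r6=7
PC=11 slt  $r1, $r1, $r6     | $r0=0 $r1=1 $r2=2 $r3=2 $r4=5 $r5=7 $r6=7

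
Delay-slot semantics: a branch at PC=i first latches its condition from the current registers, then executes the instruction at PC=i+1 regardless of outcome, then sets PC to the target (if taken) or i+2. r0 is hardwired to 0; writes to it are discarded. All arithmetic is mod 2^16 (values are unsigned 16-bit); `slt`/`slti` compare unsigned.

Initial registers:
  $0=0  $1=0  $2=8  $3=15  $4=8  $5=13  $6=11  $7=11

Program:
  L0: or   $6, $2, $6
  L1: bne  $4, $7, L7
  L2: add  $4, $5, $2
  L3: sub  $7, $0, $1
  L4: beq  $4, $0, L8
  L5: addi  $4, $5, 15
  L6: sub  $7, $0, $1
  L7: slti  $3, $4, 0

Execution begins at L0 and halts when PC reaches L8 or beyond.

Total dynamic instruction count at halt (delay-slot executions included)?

#0 or   $6, $2, $6 ; 0/0/8/15/8/13/11/11
#1 bne  $4, $7, L7 ; 0/0/8/15/8/13/11/11 ; →target
#2 add  $4, $5, $2 ; 0/0/8/15/21/13/11/11
#7 slti  $3, $4, 0 ; 0/0/8/0/21/13/11/11

4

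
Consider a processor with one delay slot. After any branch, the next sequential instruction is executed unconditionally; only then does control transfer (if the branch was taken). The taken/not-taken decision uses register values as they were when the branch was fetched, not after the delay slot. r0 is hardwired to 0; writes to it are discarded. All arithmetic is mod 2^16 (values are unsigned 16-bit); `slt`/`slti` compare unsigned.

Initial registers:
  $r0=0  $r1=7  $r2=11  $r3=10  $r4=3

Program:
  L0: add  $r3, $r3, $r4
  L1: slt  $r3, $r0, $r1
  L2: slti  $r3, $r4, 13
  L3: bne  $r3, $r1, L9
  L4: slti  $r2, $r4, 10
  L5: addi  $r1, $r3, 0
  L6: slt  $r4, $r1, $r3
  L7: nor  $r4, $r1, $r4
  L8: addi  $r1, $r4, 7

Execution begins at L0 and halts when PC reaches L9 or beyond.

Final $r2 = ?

1

[0] add  $r3, $r3, $r4  →  {$r0:0, $r1:7, $r2:11, $r3:13, $r4:3}
[1] slt  $r3, $r0, $r1  →  {$r0:0, $r1:7, $r2:11, $r3:1, $r4:3}
[2] slti  $r3, $r4, 13  →  {$r0:0, $r1:7, $r2:11, $r3:1, $r4:3}
[3] bne  $r3, $r1, L9  →  {$r0:0, $r1:7, $r2:11, $r3:1, $r4:3}  ⟨branch taken⟩
[4] slti  $r2, $r4, 10  →  {$r0:0, $r1:7, $r2:1, $r3:1, $r4:3}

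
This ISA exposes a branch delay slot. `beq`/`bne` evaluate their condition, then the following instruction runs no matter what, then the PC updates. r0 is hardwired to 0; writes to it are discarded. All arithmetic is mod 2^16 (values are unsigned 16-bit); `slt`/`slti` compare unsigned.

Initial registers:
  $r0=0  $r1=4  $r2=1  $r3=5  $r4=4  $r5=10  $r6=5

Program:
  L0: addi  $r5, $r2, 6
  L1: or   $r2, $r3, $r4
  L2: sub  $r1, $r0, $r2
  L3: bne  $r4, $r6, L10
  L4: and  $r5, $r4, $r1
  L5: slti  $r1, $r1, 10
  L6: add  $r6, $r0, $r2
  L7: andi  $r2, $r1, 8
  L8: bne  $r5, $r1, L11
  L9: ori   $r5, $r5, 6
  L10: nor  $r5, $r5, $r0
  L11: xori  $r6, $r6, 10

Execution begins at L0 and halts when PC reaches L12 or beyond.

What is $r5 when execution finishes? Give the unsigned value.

  step pc=0: addi  $r5, $r2, 6  regs=(0,4,1,5,4,7,5)
  step pc=1: or   $r2, $r3, $r4  regs=(0,4,5,5,4,7,5)
  step pc=2: sub  $r1, $r0, $r2  regs=(0,65531,5,5,4,7,5)
  step pc=3: bne  $r4, $r6, L10  cond=T  regs=(0,65531,5,5,4,7,5)
  step pc=4: and  $r5, $r4, $r1  regs=(0,65531,5,5,4,0,5)
  step pc=10: nor  $r5, $r5, $r0  regs=(0,65531,5,5,4,65535,5)
  step pc=11: xori  $r6, $r6, 10  regs=(0,65531,5,5,4,65535,15)

65535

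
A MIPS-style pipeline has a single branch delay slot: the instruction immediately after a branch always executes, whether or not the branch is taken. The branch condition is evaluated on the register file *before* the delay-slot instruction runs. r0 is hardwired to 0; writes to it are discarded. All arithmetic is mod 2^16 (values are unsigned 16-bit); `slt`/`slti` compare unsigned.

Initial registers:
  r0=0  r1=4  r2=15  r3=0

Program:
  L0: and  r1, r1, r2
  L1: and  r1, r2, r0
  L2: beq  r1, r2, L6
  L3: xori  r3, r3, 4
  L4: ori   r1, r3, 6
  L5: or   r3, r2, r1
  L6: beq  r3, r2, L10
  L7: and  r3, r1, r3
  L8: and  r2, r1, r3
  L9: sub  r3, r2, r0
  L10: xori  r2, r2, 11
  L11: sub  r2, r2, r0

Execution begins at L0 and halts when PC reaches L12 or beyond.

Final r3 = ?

[0] and  r1, r1, r2  →  {r0:0, r1:4, r2:15, r3:0}
[1] and  r1, r2, r0  →  {r0:0, r1:0, r2:15, r3:0}
[2] beq  r1, r2, L6  →  {r0:0, r1:0, r2:15, r3:0}  ⟨branch fallthrough⟩
[3] xori  r3, r3, 4  →  {r0:0, r1:0, r2:15, r3:4}
[4] ori   r1, r3, 6  →  {r0:0, r1:6, r2:15, r3:4}
[5] or   r3, r2, r1  →  {r0:0, r1:6, r2:15, r3:15}
[6] beq  r3, r2, L10  →  {r0:0, r1:6, r2:15, r3:15}  ⟨branch taken⟩
[7] and  r3, r1, r3  →  {r0:0, r1:6, r2:15, r3:6}
[10] xori  r2, r2, 11  →  {r0:0, r1:6, r2:4, r3:6}
[11] sub  r2, r2, r0  →  {r0:0, r1:6, r2:4, r3:6}

6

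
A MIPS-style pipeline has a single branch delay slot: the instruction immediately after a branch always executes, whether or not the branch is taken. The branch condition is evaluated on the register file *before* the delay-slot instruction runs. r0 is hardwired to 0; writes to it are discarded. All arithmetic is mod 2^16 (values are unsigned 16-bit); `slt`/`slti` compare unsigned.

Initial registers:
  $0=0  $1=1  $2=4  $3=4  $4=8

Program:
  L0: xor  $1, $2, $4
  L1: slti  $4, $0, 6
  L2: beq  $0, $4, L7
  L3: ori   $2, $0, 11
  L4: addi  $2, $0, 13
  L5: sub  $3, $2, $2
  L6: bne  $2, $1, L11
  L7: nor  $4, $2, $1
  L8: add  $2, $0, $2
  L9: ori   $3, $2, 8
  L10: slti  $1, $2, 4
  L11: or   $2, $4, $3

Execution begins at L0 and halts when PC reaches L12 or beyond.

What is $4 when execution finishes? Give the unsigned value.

#0 xor  $1, $2, $4 ; 0/12/4/4/8
#1 slti  $4, $0, 6 ; 0/12/4/4/1
#2 beq  $0, $4, L7 ; 0/12/4/4/1 ; →fallthru
#3 ori   $2, $0, 11 ; 0/12/11/4/1
#4 addi  $2, $0, 13 ; 0/12/13/4/1
#5 sub  $3, $2, $2 ; 0/12/13/0/1
#6 bne  $2, $1, L11 ; 0/12/13/0/1 ; →target
#7 nor  $4, $2, $1 ; 0/12/13/0/65522
#11 or   $2, $4, $3 ; 0/12/65522/0/65522

65522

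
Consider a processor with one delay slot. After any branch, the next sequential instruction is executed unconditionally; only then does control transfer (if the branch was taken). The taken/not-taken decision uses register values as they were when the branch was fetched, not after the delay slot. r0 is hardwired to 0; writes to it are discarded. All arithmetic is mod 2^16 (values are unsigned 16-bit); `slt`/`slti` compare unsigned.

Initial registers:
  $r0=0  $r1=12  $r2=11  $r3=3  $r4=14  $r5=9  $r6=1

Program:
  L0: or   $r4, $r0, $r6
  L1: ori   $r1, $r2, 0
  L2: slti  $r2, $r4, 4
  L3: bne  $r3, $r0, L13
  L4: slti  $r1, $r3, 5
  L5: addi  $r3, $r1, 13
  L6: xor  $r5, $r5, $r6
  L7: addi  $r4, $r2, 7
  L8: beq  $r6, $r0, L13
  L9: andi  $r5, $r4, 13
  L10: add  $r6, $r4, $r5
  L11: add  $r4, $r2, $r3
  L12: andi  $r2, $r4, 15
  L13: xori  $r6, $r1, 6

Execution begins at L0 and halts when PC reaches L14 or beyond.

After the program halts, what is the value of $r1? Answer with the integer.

[0] or   $r4, $r0, $r6  →  {$r0:0, $r1:12, $r2:11, $r3:3, $r4:1, $r5:9, $r6:1}
[1] ori   $r1, $r2, 0  →  {$r0:0, $r1:11, $r2:11, $r3:3, $r4:1, $r5:9, $r6:1}
[2] slti  $r2, $r4, 4  →  {$r0:0, $r1:11, $r2:1, $r3:3, $r4:1, $r5:9, $r6:1}
[3] bne  $r3, $r0, L13  →  {$r0:0, $r1:11, $r2:1, $r3:3, $r4:1, $r5:9, $r6:1}  ⟨branch taken⟩
[4] slti  $r1, $r3, 5  →  {$r0:0, $r1:1, $r2:1, $r3:3, $r4:1, $r5:9, $r6:1}
[13] xori  $r6, $r1, 6  →  {$r0:0, $r1:1, $r2:1, $r3:3, $r4:1, $r5:9, $r6:7}

1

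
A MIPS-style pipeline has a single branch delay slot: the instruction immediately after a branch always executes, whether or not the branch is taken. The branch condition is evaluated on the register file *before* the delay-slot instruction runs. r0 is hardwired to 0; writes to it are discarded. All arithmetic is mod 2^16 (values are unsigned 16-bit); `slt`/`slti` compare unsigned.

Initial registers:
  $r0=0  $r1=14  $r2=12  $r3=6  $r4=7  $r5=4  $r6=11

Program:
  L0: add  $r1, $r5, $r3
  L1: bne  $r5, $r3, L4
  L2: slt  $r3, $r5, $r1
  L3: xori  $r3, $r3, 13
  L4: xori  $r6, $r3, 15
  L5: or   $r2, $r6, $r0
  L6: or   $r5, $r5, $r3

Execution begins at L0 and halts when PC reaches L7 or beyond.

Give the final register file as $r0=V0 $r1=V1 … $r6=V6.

$r0=0 $r1=10 $r2=14 $r3=1 $r4=7 $r5=5 $r6=14

[0] add  $r1, $r5, $r3  →  {$r0:0, $r1:10, $r2:12, $r3:6, $r4:7, $r5:4, $r6:11}
[1] bne  $r5, $r3, L4  →  {$r0:0, $r1:10, $r2:12, $r3:6, $r4:7, $r5:4, $r6:11}  ⟨branch taken⟩
[2] slt  $r3, $r5, $r1  →  {$r0:0, $r1:10, $r2:12, $r3:1, $r4:7, $r5:4, $r6:11}
[4] xori  $r6, $r3, 15  →  {$r0:0, $r1:10, $r2:12, $r3:1, $r4:7, $r5:4, $r6:14}
[5] or   $r2, $r6, $r0  →  {$r0:0, $r1:10, $r2:14, $r3:1, $r4:7, $r5:4, $r6:14}
[6] or   $r5, $r5, $r3  →  {$r0:0, $r1:10, $r2:14, $r3:1, $r4:7, $r5:5, $r6:14}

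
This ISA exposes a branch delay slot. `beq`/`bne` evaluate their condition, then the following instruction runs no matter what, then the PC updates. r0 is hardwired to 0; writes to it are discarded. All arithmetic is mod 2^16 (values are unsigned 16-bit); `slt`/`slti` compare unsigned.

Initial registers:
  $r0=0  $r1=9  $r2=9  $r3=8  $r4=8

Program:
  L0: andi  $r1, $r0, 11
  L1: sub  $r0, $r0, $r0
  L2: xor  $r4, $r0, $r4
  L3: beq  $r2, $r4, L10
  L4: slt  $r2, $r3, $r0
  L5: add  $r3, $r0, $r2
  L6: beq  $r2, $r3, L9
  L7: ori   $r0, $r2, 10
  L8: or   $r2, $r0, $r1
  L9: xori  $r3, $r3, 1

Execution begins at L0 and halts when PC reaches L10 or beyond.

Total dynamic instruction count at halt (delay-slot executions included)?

9

#0 andi  $r1, $r0, 11 ; 0/0/9/8/8
#1 sub  $r0, $r0, $r0 ; 0/0/9/8/8
#2 xor  $r4, $r0, $r4 ; 0/0/9/8/8
#3 beq  $r2, $r4, L10 ; 0/0/9/8/8 ; →fallthru
#4 slt  $r2, $r3, $r0 ; 0/0/0/8/8
#5 add  $r3, $r0, $r2 ; 0/0/0/0/8
#6 beq  $r2, $r3, L9 ; 0/0/0/0/8 ; →target
#7 ori   $r0, $r2, 10 ; 0/0/0/0/8
#9 xori  $r3, $r3, 1 ; 0/0/0/1/8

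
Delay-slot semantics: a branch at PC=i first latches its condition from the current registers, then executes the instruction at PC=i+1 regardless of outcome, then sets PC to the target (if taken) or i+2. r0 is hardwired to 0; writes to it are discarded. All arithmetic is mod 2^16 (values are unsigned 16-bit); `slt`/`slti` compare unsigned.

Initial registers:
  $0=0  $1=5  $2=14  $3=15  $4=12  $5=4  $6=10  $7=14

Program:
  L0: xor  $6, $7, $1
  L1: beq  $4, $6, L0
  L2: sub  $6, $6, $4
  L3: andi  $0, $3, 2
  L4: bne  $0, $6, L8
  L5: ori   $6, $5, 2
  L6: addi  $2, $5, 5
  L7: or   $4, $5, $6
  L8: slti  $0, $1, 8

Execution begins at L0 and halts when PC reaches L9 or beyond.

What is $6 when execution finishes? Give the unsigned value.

  step pc=0: xor  $6, $7, $1  regs=(0,5,14,15,12,4,11,14)
  step pc=1: beq  $4, $6, L0  cond=F  regs=(0,5,14,15,12,4,11,14)
  step pc=2: sub  $6, $6, $4  regs=(0,5,14,15,12,4,65535,14)
  step pc=3: andi  $0, $3, 2  regs=(0,5,14,15,12,4,65535,14)
  step pc=4: bne  $0, $6, L8  cond=T  regs=(0,5,14,15,12,4,65535,14)
  step pc=5: ori   $6, $5, 2  regs=(0,5,14,15,12,4,6,14)
  step pc=8: slti  $0, $1, 8  regs=(0,5,14,15,12,4,6,14)

6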